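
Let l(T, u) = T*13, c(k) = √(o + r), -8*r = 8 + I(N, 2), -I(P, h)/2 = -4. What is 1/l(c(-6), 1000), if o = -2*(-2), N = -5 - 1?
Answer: √2/26 ≈ 0.054393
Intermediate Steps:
N = -6
I(P, h) = 8 (I(P, h) = -2*(-4) = 8)
r = -2 (r = -(8 + 8)/8 = -⅛*16 = -2)
o = 4
c(k) = √2 (c(k) = √(4 - 2) = √2)
l(T, u) = 13*T
1/l(c(-6), 1000) = 1/(13*√2) = √2/26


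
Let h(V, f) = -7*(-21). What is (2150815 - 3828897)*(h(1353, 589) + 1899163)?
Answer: -3187197923420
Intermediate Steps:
h(V, f) = 147
(2150815 - 3828897)*(h(1353, 589) + 1899163) = (2150815 - 3828897)*(147 + 1899163) = -1678082*1899310 = -3187197923420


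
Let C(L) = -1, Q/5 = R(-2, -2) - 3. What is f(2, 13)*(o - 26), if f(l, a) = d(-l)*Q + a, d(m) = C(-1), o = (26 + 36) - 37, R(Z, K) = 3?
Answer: -13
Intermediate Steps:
o = 25 (o = 62 - 37 = 25)
Q = 0 (Q = 5*(3 - 3) = 5*0 = 0)
d(m) = -1
f(l, a) = a (f(l, a) = -1*0 + a = 0 + a = a)
f(2, 13)*(o - 26) = 13*(25 - 26) = 13*(-1) = -13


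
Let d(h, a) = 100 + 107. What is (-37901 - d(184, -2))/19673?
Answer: -38108/19673 ≈ -1.9371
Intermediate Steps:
d(h, a) = 207
(-37901 - d(184, -2))/19673 = (-37901 - 1*207)/19673 = (-37901 - 207)*(1/19673) = -38108*1/19673 = -38108/19673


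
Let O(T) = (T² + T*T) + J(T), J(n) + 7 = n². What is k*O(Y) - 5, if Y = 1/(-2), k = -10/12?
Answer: 5/24 ≈ 0.20833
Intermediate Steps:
k = -⅚ (k = -10*1/12 = -⅚ ≈ -0.83333)
Y = -½ ≈ -0.50000
J(n) = -7 + n²
O(T) = -7 + 3*T² (O(T) = (T² + T*T) + (-7 + T²) = (T² + T²) + (-7 + T²) = 2*T² + (-7 + T²) = -7 + 3*T²)
k*O(Y) - 5 = -5*(-7 + 3*(-½)²)/6 - 5 = -5*(-7 + 3*(¼))/6 - 5 = -5*(-7 + ¾)/6 - 5 = -⅚*(-25/4) - 5 = 125/24 - 5 = 5/24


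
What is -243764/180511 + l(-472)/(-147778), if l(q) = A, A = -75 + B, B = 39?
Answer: -18008228998/13337777279 ≈ -1.3502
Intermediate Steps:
A = -36 (A = -75 + 39 = -36)
l(q) = -36
-243764/180511 + l(-472)/(-147778) = -243764/180511 - 36/(-147778) = -243764*1/180511 - 36*(-1/147778) = -243764/180511 + 18/73889 = -18008228998/13337777279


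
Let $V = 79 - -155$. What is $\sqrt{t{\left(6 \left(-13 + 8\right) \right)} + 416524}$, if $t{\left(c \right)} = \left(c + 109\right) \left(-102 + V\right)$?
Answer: $2 \sqrt{106738} \approx 653.42$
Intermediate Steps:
$V = 234$ ($V = 79 + 155 = 234$)
$t{\left(c \right)} = 14388 + 132 c$ ($t{\left(c \right)} = \left(c + 109\right) \left(-102 + 234\right) = \left(109 + c\right) 132 = 14388 + 132 c$)
$\sqrt{t{\left(6 \left(-13 + 8\right) \right)} + 416524} = \sqrt{\left(14388 + 132 \cdot 6 \left(-13 + 8\right)\right) + 416524} = \sqrt{\left(14388 + 132 \cdot 6 \left(-5\right)\right) + 416524} = \sqrt{\left(14388 + 132 \left(-30\right)\right) + 416524} = \sqrt{\left(14388 - 3960\right) + 416524} = \sqrt{10428 + 416524} = \sqrt{426952} = 2 \sqrt{106738}$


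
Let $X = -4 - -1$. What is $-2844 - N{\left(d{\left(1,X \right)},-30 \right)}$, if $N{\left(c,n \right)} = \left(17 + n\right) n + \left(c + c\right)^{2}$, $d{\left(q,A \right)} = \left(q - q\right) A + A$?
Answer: $-3270$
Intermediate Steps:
$X = -3$ ($X = -4 + 1 = -3$)
$d{\left(q,A \right)} = A$ ($d{\left(q,A \right)} = 0 A + A = 0 + A = A$)
$N{\left(c,n \right)} = 4 c^{2} + n \left(17 + n\right)$ ($N{\left(c,n \right)} = n \left(17 + n\right) + \left(2 c\right)^{2} = n \left(17 + n\right) + 4 c^{2} = 4 c^{2} + n \left(17 + n\right)$)
$-2844 - N{\left(d{\left(1,X \right)},-30 \right)} = -2844 - \left(\left(-30\right)^{2} + 4 \left(-3\right)^{2} + 17 \left(-30\right)\right) = -2844 - \left(900 + 4 \cdot 9 - 510\right) = -2844 - \left(900 + 36 - 510\right) = -2844 - 426 = -3270$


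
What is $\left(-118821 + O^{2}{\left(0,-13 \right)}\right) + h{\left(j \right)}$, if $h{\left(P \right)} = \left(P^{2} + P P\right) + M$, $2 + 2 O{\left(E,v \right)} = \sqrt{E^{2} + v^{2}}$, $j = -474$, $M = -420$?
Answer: $\frac{1320565}{4} \approx 3.3014 \cdot 10^{5}$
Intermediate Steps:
$O{\left(E,v \right)} = -1 + \frac{\sqrt{E^{2} + v^{2}}}{2}$
$h{\left(P \right)} = -420 + 2 P^{2}$ ($h{\left(P \right)} = \left(P^{2} + P P\right) - 420 = \left(P^{2} + P^{2}\right) - 420 = 2 P^{2} - 420 = -420 + 2 P^{2}$)
$\left(-118821 + O^{2}{\left(0,-13 \right)}\right) + h{\left(j \right)} = \left(-118821 + \left(-1 + \frac{\sqrt{0^{2} + \left(-13\right)^{2}}}{2}\right)^{2}\right) - \left(420 - 2 \left(-474\right)^{2}\right) = \left(-118821 + \left(-1 + \frac{\sqrt{0 + 169}}{2}\right)^{2}\right) + \left(-420 + 2 \cdot 224676\right) = \left(-118821 + \left(-1 + \frac{\sqrt{169}}{2}\right)^{2}\right) + \left(-420 + 449352\right) = \left(-118821 + \left(-1 + \frac{1}{2} \cdot 13\right)^{2}\right) + 448932 = \left(-118821 + \left(-1 + \frac{13}{2}\right)^{2}\right) + 448932 = \left(-118821 + \left(\frac{11}{2}\right)^{2}\right) + 448932 = \left(-118821 + \frac{121}{4}\right) + 448932 = - \frac{475163}{4} + 448932 = \frac{1320565}{4}$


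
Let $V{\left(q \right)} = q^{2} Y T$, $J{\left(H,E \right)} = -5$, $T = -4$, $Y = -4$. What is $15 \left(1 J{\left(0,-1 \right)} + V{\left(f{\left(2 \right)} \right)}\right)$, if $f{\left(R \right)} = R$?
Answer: $885$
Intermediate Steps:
$V{\left(q \right)} = 16 q^{2}$ ($V{\left(q \right)} = q^{2} \left(\left(-4\right) \left(-4\right)\right) = q^{2} \cdot 16 = 16 q^{2}$)
$15 \left(1 J{\left(0,-1 \right)} + V{\left(f{\left(2 \right)} \right)}\right) = 15 \left(1 \left(-5\right) + 16 \cdot 2^{2}\right) = 15 \left(-5 + 16 \cdot 4\right) = 15 \left(-5 + 64\right) = 15 \cdot 59 = 885$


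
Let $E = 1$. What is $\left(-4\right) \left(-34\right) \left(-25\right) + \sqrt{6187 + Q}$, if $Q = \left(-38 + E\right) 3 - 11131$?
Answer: $-3400 + i \sqrt{5055} \approx -3400.0 + 71.099 i$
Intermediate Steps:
$Q = -11242$ ($Q = \left(-38 + 1\right) 3 - 11131 = \left(-37\right) 3 - 11131 = -111 - 11131 = -11242$)
$\left(-4\right) \left(-34\right) \left(-25\right) + \sqrt{6187 + Q} = \left(-4\right) \left(-34\right) \left(-25\right) + \sqrt{6187 - 11242} = 136 \left(-25\right) + \sqrt{-5055} = -3400 + i \sqrt{5055}$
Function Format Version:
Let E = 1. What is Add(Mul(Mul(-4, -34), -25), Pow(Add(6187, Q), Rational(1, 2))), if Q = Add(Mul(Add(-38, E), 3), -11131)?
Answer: Add(-3400, Mul(I, Pow(5055, Rational(1, 2)))) ≈ Add(-3400.0, Mul(71.099, I))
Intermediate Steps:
Q = -11242 (Q = Add(Mul(Add(-38, 1), 3), -11131) = Add(Mul(-37, 3), -11131) = Add(-111, -11131) = -11242)
Add(Mul(Mul(-4, -34), -25), Pow(Add(6187, Q), Rational(1, 2))) = Add(Mul(Mul(-4, -34), -25), Pow(Add(6187, -11242), Rational(1, 2))) = Add(Mul(136, -25), Pow(-5055, Rational(1, 2))) = Add(-3400, Mul(I, Pow(5055, Rational(1, 2))))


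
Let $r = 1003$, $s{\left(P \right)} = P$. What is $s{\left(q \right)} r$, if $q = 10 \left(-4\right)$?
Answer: $-40120$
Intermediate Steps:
$q = -40$
$s{\left(q \right)} r = \left(-40\right) 1003 = -40120$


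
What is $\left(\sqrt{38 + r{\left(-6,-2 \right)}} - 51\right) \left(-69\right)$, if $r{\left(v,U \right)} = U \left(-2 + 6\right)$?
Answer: $3519 - 69 \sqrt{30} \approx 3141.1$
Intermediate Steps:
$r{\left(v,U \right)} = 4 U$ ($r{\left(v,U \right)} = U 4 = 4 U$)
$\left(\sqrt{38 + r{\left(-6,-2 \right)}} - 51\right) \left(-69\right) = \left(\sqrt{38 + 4 \left(-2\right)} - 51\right) \left(-69\right) = \left(\sqrt{38 - 8} - 51\right) \left(-69\right) = \left(\sqrt{30} - 51\right) \left(-69\right) = \left(-51 + \sqrt{30}\right) \left(-69\right) = 3519 - 69 \sqrt{30}$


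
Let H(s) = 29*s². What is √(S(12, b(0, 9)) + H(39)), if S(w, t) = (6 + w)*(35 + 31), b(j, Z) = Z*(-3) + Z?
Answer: 3*√5033 ≈ 212.83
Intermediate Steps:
b(j, Z) = -2*Z (b(j, Z) = -3*Z + Z = -2*Z)
S(w, t) = 396 + 66*w (S(w, t) = (6 + w)*66 = 396 + 66*w)
√(S(12, b(0, 9)) + H(39)) = √((396 + 66*12) + 29*39²) = √((396 + 792) + 29*1521) = √(1188 + 44109) = √45297 = 3*√5033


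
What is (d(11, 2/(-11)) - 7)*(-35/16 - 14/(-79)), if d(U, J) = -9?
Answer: 2541/79 ≈ 32.165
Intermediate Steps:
(d(11, 2/(-11)) - 7)*(-35/16 - 14/(-79)) = (-9 - 7)*(-35/16 - 14/(-79)) = -16*(-35*1/16 - 14*(-1/79)) = -16*(-35/16 + 14/79) = -16*(-2541/1264) = 2541/79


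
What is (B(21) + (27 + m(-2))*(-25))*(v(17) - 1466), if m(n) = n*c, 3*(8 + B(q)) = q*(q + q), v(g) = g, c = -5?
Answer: 925911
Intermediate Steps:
B(q) = -8 + 2*q²/3 (B(q) = -8 + (q*(q + q))/3 = -8 + (q*(2*q))/3 = -8 + (2*q²)/3 = -8 + 2*q²/3)
m(n) = -5*n (m(n) = n*(-5) = -5*n)
(B(21) + (27 + m(-2))*(-25))*(v(17) - 1466) = ((-8 + (⅔)*21²) + (27 - 5*(-2))*(-25))*(17 - 1466) = ((-8 + (⅔)*441) + (27 + 10)*(-25))*(-1449) = ((-8 + 294) + 37*(-25))*(-1449) = (286 - 925)*(-1449) = -639*(-1449) = 925911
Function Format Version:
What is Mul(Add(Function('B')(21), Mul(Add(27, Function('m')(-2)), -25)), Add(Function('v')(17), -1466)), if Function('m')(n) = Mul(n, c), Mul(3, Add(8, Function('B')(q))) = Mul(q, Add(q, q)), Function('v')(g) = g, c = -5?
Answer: 925911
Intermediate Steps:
Function('B')(q) = Add(-8, Mul(Rational(2, 3), Pow(q, 2))) (Function('B')(q) = Add(-8, Mul(Rational(1, 3), Mul(q, Add(q, q)))) = Add(-8, Mul(Rational(1, 3), Mul(q, Mul(2, q)))) = Add(-8, Mul(Rational(1, 3), Mul(2, Pow(q, 2)))) = Add(-8, Mul(Rational(2, 3), Pow(q, 2))))
Function('m')(n) = Mul(-5, n) (Function('m')(n) = Mul(n, -5) = Mul(-5, n))
Mul(Add(Function('B')(21), Mul(Add(27, Function('m')(-2)), -25)), Add(Function('v')(17), -1466)) = Mul(Add(Add(-8, Mul(Rational(2, 3), Pow(21, 2))), Mul(Add(27, Mul(-5, -2)), -25)), Add(17, -1466)) = Mul(Add(Add(-8, Mul(Rational(2, 3), 441)), Mul(Add(27, 10), -25)), -1449) = Mul(Add(Add(-8, 294), Mul(37, -25)), -1449) = Mul(Add(286, -925), -1449) = Mul(-639, -1449) = 925911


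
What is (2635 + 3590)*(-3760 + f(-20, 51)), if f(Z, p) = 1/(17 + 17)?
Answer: -795797775/34 ≈ -2.3406e+7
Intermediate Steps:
f(Z, p) = 1/34
(2635 + 3590)*(-3760 + f(-20, 51)) = (2635 + 3590)*(-3760 + 1/34) = 6225*(-127839/34) = -795797775/34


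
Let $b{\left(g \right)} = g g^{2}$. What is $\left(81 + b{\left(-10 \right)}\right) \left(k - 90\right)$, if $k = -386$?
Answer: $437444$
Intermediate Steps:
$b{\left(g \right)} = g^{3}$
$\left(81 + b{\left(-10 \right)}\right) \left(k - 90\right) = \left(81 + \left(-10\right)^{3}\right) \left(-386 - 90\right) = \left(81 - 1000\right) \left(-386 - 90\right) = \left(-919\right) \left(-476\right) = 437444$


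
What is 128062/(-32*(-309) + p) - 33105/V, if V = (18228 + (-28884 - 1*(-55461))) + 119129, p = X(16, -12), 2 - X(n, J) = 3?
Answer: 20666406773/1620815458 ≈ 12.751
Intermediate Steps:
X(n, J) = -1 (X(n, J) = 2 - 1*3 = 2 - 3 = -1)
p = -1
V = 163934 (V = (18228 + (-28884 + 55461)) + 119129 = (18228 + 26577) + 119129 = 44805 + 119129 = 163934)
128062/(-32*(-309) + p) - 33105/V = 128062/(-32*(-309) - 1) - 33105/163934 = 128062/(9888 - 1) - 33105*1/163934 = 128062/9887 - 33105/163934 = 20666406773/1620815458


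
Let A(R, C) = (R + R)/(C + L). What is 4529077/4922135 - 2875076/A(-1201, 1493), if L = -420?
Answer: 7592291738616467/5911484135 ≈ 1.2843e+6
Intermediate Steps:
A(R, C) = 2*R/(-420 + C) (A(R, C) = (R + R)/(C - 420) = (2*R)/(-420 + C) = 2*R/(-420 + C))
4529077/4922135 - 2875076/A(-1201, 1493) = 4529077/4922135 - 2875076/(2*(-1201)/(-420 + 1493)) = 4529077*(1/4922135) - 2875076/(2*(-1201)/1073) = 4529077/4922135 - 2875076/(2*(-1201)*(1/1073)) = 4529077/4922135 - 2875076/(-2402/1073) = 4529077/4922135 - 2875076*(-1073/2402) = 4529077/4922135 + 1542478274/1201 = 7592291738616467/5911484135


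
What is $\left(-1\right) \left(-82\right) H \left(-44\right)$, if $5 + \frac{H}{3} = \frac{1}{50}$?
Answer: $\frac{1347588}{25} \approx 53904.0$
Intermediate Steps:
$H = - \frac{747}{50}$ ($H = -15 + \frac{3}{50} = - \frac{747}{50} \approx -14.94$)
$\left(-1\right) \left(-82\right) H \left(-44\right) = \left(-1\right) \left(-82\right) \left(- \frac{747}{50}\right) \left(-44\right) = 82 \left(- \frac{747}{50}\right) \left(-44\right) = \left(- \frac{30627}{25}\right) \left(-44\right) = \frac{1347588}{25}$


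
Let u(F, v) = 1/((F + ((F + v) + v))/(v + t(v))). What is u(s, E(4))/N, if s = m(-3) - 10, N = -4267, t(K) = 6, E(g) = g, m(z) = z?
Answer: 5/38403 ≈ 0.00013020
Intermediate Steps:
s = -13 (s = -3 - 10 = -13)
u(F, v) = (6 + v)/(2*F + 2*v) (u(F, v) = 1/((F + ((F + v) + v))/(v + 6)) = 1/((F + (F + 2*v))/(6 + v)) = 1/((2*F + 2*v)/(6 + v)) = (6 + v)/(2*F + 2*v))
u(s, E(4))/N = ((3 + (1/2)*4)/(-13 + 4))/(-4267) = ((3 + 2)/(-9))*(-1/4267) = -1/9*5*(-1/4267) = -5/9*(-1/4267) = 5/38403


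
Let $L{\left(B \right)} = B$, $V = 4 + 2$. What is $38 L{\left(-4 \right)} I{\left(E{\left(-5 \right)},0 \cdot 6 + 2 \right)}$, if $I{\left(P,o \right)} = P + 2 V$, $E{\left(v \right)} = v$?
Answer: $-1064$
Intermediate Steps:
$V = 6$
$I{\left(P,o \right)} = 12 + P$ ($I{\left(P,o \right)} = P + 2 \cdot 6 = P + 12 = 12 + P$)
$38 L{\left(-4 \right)} I{\left(E{\left(-5 \right)},0 \cdot 6 + 2 \right)} = 38 \left(-4\right) \left(12 - 5\right) = \left(-152\right) 7 = -1064$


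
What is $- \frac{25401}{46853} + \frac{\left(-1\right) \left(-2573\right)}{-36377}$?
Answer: $- \frac{1044564946}{1704371581} \approx -0.61287$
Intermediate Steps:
$- \frac{25401}{46853} + \frac{\left(-1\right) \left(-2573\right)}{-36377} = \left(-25401\right) \frac{1}{46853} + 2573 \left(- \frac{1}{36377}\right) = - \frac{25401}{46853} - \frac{2573}{36377} = - \frac{1044564946}{1704371581}$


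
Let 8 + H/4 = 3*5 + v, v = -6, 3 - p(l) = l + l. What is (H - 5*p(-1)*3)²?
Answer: 5041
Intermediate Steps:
p(l) = 3 - 2*l (p(l) = 3 - (l + l) = 3 - 2*l)
H = 4 (H = -32 + 4*(3*5 - 6) = -32 + 4*(15 - 6) = -32 + 4*9 = -32 + 36 = 4)
(H - 5*p(-1)*3)² = (4 - 5*(3 - 2*(-1))*3)² = (4 - 5*(3 + 2)*3)² = (4 - 5*5*3)² = (4 - 25*3)² = (4 - 75)² = (-71)² = 5041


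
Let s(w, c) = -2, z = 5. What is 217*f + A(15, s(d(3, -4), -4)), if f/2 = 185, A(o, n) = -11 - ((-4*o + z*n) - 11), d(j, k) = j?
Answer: 80360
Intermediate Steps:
A(o, n) = -5*n + 4*o (A(o, n) = -11 - ((-4*o + 5*n) - 11) = -11 - (-11 - 4*o + 5*n) = -11 + (11 - 5*n + 4*o) = -5*n + 4*o)
f = 370 (f = 2*185 = 370)
217*f + A(15, s(d(3, -4), -4)) = 217*370 + (-5*(-2) + 4*15) = 80290 + (10 + 60) = 80290 + 70 = 80360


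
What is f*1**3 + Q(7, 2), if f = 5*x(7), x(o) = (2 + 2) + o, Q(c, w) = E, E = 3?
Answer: 58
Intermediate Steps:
Q(c, w) = 3
x(o) = 4 + o
f = 55 (f = 5*(4 + 7) = 5*11 = 55)
f*1**3 + Q(7, 2) = 55*1**3 + 3 = 55*1 + 3 = 55 + 3 = 58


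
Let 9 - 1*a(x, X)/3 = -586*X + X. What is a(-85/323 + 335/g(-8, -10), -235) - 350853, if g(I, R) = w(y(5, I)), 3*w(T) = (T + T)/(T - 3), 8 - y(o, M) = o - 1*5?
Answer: -763251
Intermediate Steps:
y(o, M) = 13 - o (y(o, M) = 8 - (o - 1*5) = 8 - (o - 5) = 8 - (-5 + o) = 8 + (5 - o) = 13 - o)
w(T) = 2*T/(3*(-3 + T)) (w(T) = ((T + T)/(T - 3))/3 = ((2*T)/(-3 + T))/3 = (2*T/(-3 + T))/3 = 2*T/(3*(-3 + T)))
g(I, R) = 16/15 (g(I, R) = 2*(13 - 1*5)/(3*(-3 + (13 - 1*5))) = 2*(13 - 5)/(3*(-3 + (13 - 5))) = (⅔)*8/(-3 + 8) = (⅔)*8/5 = (⅔)*8*(⅕) = 16/15)
a(x, X) = 27 + 1755*X (a(x, X) = 27 - 3*(-586*X + X) = 27 - (-1755)*X = 27 + 1755*X)
a(-85/323 + 335/g(-8, -10), -235) - 350853 = (27 + 1755*(-235)) - 350853 = (27 - 412425) - 350853 = -412398 - 350853 = -763251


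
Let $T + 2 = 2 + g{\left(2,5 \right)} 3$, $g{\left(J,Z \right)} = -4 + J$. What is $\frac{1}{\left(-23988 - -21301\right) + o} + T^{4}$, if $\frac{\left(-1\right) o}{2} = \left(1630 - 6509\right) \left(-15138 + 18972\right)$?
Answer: $\frac{48482692561}{37409485} \approx 1296.0$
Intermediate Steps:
$T = -6$ ($T = -2 + \left(2 + \left(-4 + 2\right) 3\right) = -2 + \left(2 - 6\right) = -2 - 4 = -6$)
$o = 37412172$ ($o = - 2 \left(1630 - 6509\right) \left(-15138 + 18972\right) = - 2 \left(\left(-4879\right) 3834\right) = \left(-2\right) \left(-18706086\right) = 37412172$)
$\frac{1}{\left(-23988 - -21301\right) + o} + T^{4} = \frac{1}{\left(-23988 - -21301\right) + 37412172} + \left(-6\right)^{4} = \frac{1}{\left(-23988 + 21301\right) + 37412172} + 1296 = \frac{1}{-2687 + 37412172} + 1296 = \frac{1}{37409485} + 1296 = \frac{48482692561}{37409485}$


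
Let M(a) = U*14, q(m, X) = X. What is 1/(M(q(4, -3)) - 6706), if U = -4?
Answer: -1/6762 ≈ -0.00014789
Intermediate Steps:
M(a) = -56 (M(a) = -4*14 = -56)
1/(M(q(4, -3)) - 6706) = 1/(-56 - 6706) = 1/(-6762) = -1/6762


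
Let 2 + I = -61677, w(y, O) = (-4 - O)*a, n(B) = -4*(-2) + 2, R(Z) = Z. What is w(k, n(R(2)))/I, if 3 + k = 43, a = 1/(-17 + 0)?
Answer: -14/1048543 ≈ -1.3352e-5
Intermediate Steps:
n(B) = 10 (n(B) = 8 + 2 = 10)
a = -1/17 (a = 1/(-17) = -1/17 ≈ -0.058824)
k = 40 (k = -3 + 43 = 40)
w(y, O) = 4/17 + O/17 (w(y, O) = (-4 - O)*(-1/17) = 4/17 + O/17)
I = -61679 (I = -2 - 61677 = -61679)
w(k, n(R(2)))/I = (4/17 + (1/17)*10)/(-61679) = (4/17 + 10/17)*(-1/61679) = (14/17)*(-1/61679) = -14/1048543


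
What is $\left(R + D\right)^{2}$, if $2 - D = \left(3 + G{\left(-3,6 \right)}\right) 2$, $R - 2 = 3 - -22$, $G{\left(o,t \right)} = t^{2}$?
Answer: $2401$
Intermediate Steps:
$R = 27$ ($R = 2 + \left(3 - -22\right) = 2 + \left(3 + 22\right) = 2 + 25 = 27$)
$D = -76$ ($D = 2 - \left(3 + 6^{2}\right) 2 = 2 - \left(3 + 36\right) 2 = 2 - 39 \cdot 2 = 2 - 78 = -76$)
$\left(R + D\right)^{2} = \left(27 - 76\right)^{2} = \left(-49\right)^{2} = 2401$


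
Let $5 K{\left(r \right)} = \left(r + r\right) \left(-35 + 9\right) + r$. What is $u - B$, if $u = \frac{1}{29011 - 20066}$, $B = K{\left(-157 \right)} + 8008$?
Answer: $- \frac{85956082}{8945} \approx -9609.4$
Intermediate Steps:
$K{\left(r \right)} = - \frac{51 r}{5}$ ($K{\left(r \right)} = \frac{\left(r + r\right) \left(-35 + 9\right) + r}{5} = \frac{2 r \left(-26\right) + r}{5} = \frac{- 52 r + r}{5} = \frac{\left(-51\right) r}{5} = - \frac{51 r}{5}$)
$B = \frac{48047}{5}$ ($B = \left(- \frac{51}{5}\right) \left(-157\right) + 8008 = \frac{8007}{5} + 8008 = \frac{48047}{5} \approx 9609.4$)
$u = \frac{1}{8945} \approx 0.00011179$
$u - B = \frac{1}{8945} - \frac{48047}{5} = - \frac{85956082}{8945}$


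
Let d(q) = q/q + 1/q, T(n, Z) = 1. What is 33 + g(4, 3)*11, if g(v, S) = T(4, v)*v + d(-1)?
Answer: 77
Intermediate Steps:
d(q) = 1 + 1/q
g(v, S) = v (g(v, S) = 1*v + (1 - 1)/(-1) = v - 1*0 = v + 0 = v)
33 + g(4, 3)*11 = 33 + 4*11 = 33 + 44 = 77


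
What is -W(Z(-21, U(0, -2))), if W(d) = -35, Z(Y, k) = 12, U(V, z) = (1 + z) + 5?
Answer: 35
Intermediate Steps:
U(V, z) = 6 + z
-W(Z(-21, U(0, -2))) = -1*(-35) = 35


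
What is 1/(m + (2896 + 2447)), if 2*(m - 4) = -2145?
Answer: 2/8549 ≈ 0.00023395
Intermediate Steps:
m = -2137/2 (m = 4 + (½)*(-2145) = 4 - 2145/2 = -2137/2 ≈ -1068.5)
1/(m + (2896 + 2447)) = 1/(-2137/2 + (2896 + 2447)) = 1/(-2137/2 + 5343) = 1/(8549/2) = 2/8549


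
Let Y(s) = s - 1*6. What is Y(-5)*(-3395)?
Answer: 37345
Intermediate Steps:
Y(s) = -6 + s (Y(s) = s - 6 = -6 + s)
Y(-5)*(-3395) = (-6 - 5)*(-3395) = -11*(-3395) = 37345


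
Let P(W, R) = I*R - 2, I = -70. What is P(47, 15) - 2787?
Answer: -3839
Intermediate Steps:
P(W, R) = -2 - 70*R (P(W, R) = -70*R - 2 = -2 - 70*R)
P(47, 15) - 2787 = (-2 - 70*15) - 2787 = (-2 - 1050) - 2787 = -1052 - 2787 = -3839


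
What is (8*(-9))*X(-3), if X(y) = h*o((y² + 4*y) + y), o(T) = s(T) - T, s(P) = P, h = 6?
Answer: 0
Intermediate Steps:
o(T) = 0 (o(T) = T - T = 0)
X(y) = 0 (X(y) = 6*0 = 0)
(8*(-9))*X(-3) = (8*(-9))*0 = -72*0 = 0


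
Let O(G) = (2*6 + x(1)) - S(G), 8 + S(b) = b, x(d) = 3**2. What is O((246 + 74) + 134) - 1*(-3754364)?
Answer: 3753939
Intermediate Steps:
x(d) = 9
S(b) = -8 + b
O(G) = 29 - G (O(G) = (2*6 + 9) - (-8 + G) = (12 + 9) + (8 - G) = 21 + (8 - G) = 29 - G)
O((246 + 74) + 134) - 1*(-3754364) = (29 - ((246 + 74) + 134)) - 1*(-3754364) = (29 - (320 + 134)) + 3754364 = (29 - 1*454) + 3754364 = (29 - 454) + 3754364 = -425 + 3754364 = 3753939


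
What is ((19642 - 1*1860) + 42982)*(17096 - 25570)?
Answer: -514914136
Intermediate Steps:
((19642 - 1*1860) + 42982)*(17096 - 25570) = ((19642 - 1860) + 42982)*(-8474) = (17782 + 42982)*(-8474) = 60764*(-8474) = -514914136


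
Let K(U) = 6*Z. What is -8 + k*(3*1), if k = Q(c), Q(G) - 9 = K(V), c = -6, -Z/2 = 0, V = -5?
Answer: 19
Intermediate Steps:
Z = 0 (Z = -2*0 = 0)
K(U) = 0 (K(U) = 6*0 = 0)
Q(G) = 9 (Q(G) = 9 + 0 = 9)
k = 9
-8 + k*(3*1) = -8 + 9*(3*1) = -8 + 9*3 = -8 + 27 = 19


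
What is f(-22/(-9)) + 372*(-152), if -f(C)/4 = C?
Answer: -508984/9 ≈ -56554.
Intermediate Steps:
f(C) = -4*C
f(-22/(-9)) + 372*(-152) = -(-88)/(-9) + 372*(-152) = -(-88)*(-1)/9 - 56544 = -4*22/9 - 56544 = -88/9 - 56544 = -508984/9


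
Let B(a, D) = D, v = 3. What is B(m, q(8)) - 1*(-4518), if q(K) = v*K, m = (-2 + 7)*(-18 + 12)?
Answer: 4542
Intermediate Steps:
m = -30 (m = 5*(-6) = -30)
q(K) = 3*K
B(m, q(8)) - 1*(-4518) = 3*8 - 1*(-4518) = 24 + 4518 = 4542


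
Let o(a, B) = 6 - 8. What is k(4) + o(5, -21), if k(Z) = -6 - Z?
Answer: -12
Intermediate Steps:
o(a, B) = -2
k(4) + o(5, -21) = (-6 - 1*4) - 2 = (-6 - 4) - 2 = -10 - 2 = -12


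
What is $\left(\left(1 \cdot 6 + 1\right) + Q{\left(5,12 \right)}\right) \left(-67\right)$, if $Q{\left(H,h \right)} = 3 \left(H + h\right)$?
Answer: $-3886$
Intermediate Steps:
$Q{\left(H,h \right)} = 3 H + 3 h$
$\left(\left(1 \cdot 6 + 1\right) + Q{\left(5,12 \right)}\right) \left(-67\right) = \left(\left(1 \cdot 6 + 1\right) + \left(3 \cdot 5 + 3 \cdot 12\right)\right) \left(-67\right) = \left(\left(6 + 1\right) + \left(15 + 36\right)\right) \left(-67\right) = \left(7 + 51\right) \left(-67\right) = 58 \left(-67\right) = -3886$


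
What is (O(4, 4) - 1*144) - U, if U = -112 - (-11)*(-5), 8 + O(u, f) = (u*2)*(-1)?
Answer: 7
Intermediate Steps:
O(u, f) = -8 - 2*u (O(u, f) = -8 + (u*2)*(-1) = -8 + (2*u)*(-1) = -8 - 2*u)
U = -167 (U = -112 - 1*55 = -112 - 55 = -167)
(O(4, 4) - 1*144) - U = ((-8 - 2*4) - 1*144) - 1*(-167) = ((-8 - 8) - 144) + 167 = (-16 - 144) + 167 = -160 + 167 = 7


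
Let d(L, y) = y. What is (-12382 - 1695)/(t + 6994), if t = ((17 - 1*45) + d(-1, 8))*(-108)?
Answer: -14077/9154 ≈ -1.5378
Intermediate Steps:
t = 2160 (t = ((17 - 1*45) + 8)*(-108) = ((17 - 45) + 8)*(-108) = (-28 + 8)*(-108) = -20*(-108) = 2160)
(-12382 - 1695)/(t + 6994) = (-12382 - 1695)/(2160 + 6994) = -14077/9154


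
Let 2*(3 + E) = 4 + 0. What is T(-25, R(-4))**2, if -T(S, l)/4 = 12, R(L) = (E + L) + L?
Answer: 2304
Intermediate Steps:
E = -1 (E = -3 + (4 + 0)/2 = -3 + (1/2)*4 = -3 + 2 = -1)
R(L) = -1 + 2*L (R(L) = (-1 + L) + L = -1 + 2*L)
T(S, l) = -48 (T(S, l) = -4*12 = -48)
T(-25, R(-4))**2 = (-48)**2 = 2304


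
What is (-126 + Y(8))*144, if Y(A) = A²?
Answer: -8928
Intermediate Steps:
(-126 + Y(8))*144 = (-126 + 8²)*144 = (-126 + 64)*144 = -62*144 = -8928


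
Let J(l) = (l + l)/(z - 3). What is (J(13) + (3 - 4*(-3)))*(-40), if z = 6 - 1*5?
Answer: -80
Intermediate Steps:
z = 1 (z = 6 - 5 = 1)
J(l) = -l (J(l) = (l + l)/(1 - 3) = (2*l)/(-2) = (2*l)*(-½) = -l)
(J(13) + (3 - 4*(-3)))*(-40) = (-1*13 + (3 - 4*(-3)))*(-40) = (-13 + (3 + 12))*(-40) = (-13 + 15)*(-40) = 2*(-40) = -80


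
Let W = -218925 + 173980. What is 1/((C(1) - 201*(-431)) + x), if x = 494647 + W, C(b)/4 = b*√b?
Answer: 1/536337 ≈ 1.8645e-6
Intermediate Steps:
W = -44945
C(b) = 4*b^(3/2) (C(b) = 4*(b*√b) = 4*b^(3/2))
x = 449702 (x = 494647 - 44945 = 449702)
1/((C(1) - 201*(-431)) + x) = 1/((4*1^(3/2) - 201*(-431)) + 449702) = 1/((4*1 + 86631) + 449702) = 1/((4 + 86631) + 449702) = 1/(86635 + 449702) = 1/536337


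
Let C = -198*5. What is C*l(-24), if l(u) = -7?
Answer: 6930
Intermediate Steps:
C = -990
C*l(-24) = -990*(-7) = 6930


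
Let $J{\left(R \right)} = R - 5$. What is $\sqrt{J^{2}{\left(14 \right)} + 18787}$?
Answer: $2 \sqrt{4717} \approx 137.36$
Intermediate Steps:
$J{\left(R \right)} = -5 + R$
$\sqrt{J^{2}{\left(14 \right)} + 18787} = \sqrt{\left(-5 + 14\right)^{2} + 18787} = \sqrt{9^{2} + 18787} = \sqrt{81 + 18787} = \sqrt{18868} = 2 \sqrt{4717}$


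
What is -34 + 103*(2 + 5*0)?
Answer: 172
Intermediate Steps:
-34 + 103*(2 + 5*0) = -34 + 103*(2 + 0) = -34 + 103*2 = -34 + 206 = 172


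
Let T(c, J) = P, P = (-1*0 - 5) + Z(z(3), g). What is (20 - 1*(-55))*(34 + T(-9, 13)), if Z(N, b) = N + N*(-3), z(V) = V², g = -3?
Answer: 825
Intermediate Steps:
Z(N, b) = -2*N (Z(N, b) = N - 3*N = -2*N)
P = -23 (P = (-1*0 - 5) - 2*3² = (0 - 5) - 2*9 = -5 - 18 = -23)
T(c, J) = -23
(20 - 1*(-55))*(34 + T(-9, 13)) = (20 - 1*(-55))*(34 - 23) = (20 + 55)*11 = 75*11 = 825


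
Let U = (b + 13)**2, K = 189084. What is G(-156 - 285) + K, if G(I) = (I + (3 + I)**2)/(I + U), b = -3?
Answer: 64286241/341 ≈ 1.8852e+5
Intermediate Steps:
U = 100 (U = (-3 + 13)**2 = 10**2 = 100)
G(I) = (I + (3 + I)**2)/(100 + I) (G(I) = (I + (3 + I)**2)/(I + 100) = (I + (3 + I)**2)/(100 + I))
G(-156 - 285) + K = ((-156 - 285) + (3 + (-156 - 285))**2)/(100 + (-156 - 285)) + 189084 = (-441 + (3 - 441)**2)/(100 - 441) + 189084 = (-441 + (-438)**2)/(-341) + 189084 = -(-441 + 191844)/341 + 189084 = -1/341*191403 + 189084 = -191403/341 + 189084 = 64286241/341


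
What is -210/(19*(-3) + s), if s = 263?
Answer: -105/103 ≈ -1.0194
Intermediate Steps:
-210/(19*(-3) + s) = -210/(19*(-3) + 263) = -210/(-57 + 263) = -210/206 = -210*1/206 = -105/103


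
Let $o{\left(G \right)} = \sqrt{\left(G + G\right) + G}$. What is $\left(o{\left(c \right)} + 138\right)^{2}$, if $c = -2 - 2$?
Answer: $19032 + 552 i \sqrt{3} \approx 19032.0 + 956.09 i$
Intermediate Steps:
$c = -4$ ($c = -2 - 2 = -4$)
$o{\left(G \right)} = \sqrt{3} \sqrt{G}$ ($o{\left(G \right)} = \sqrt{2 G + G} = \sqrt{3 G} = \sqrt{3} \sqrt{G}$)
$\left(o{\left(c \right)} + 138\right)^{2} = \left(\sqrt{3} \sqrt{-4} + 138\right)^{2} = \left(\sqrt{3} \cdot 2 i + 138\right)^{2} = \left(2 i \sqrt{3} + 138\right)^{2} = \left(138 + 2 i \sqrt{3}\right)^{2}$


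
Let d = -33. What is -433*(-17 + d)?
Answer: 21650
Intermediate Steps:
-433*(-17 + d) = -433*(-17 - 33) = -433*(-50) = 21650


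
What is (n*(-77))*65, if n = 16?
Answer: -80080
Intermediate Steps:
(n*(-77))*65 = (16*(-77))*65 = -1232*65 = -80080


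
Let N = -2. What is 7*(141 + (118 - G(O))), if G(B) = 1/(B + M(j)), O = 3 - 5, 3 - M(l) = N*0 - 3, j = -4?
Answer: 7245/4 ≈ 1811.3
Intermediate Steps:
M(l) = 6 (M(l) = 3 - (-2*0 - 3) = 3 - (0 - 3) = 3 - 1*(-3) = 3 + 3 = 6)
O = -2
G(B) = 1/(6 + B) (G(B) = 1/(B + 6) = 1/(6 + B))
7*(141 + (118 - G(O))) = 7*(141 + (118 - 1/(6 - 2))) = 7*(141 + (118 - 1/4)) = 7*(141 + (118 - 1*¼)) = 7*(141 + (118 - ¼)) = 7*(141 + 471/4) = 7*(1035/4) = 7245/4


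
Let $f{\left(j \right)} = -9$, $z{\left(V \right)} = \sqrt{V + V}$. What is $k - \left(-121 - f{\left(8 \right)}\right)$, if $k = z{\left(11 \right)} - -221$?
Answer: $333 + \sqrt{22} \approx 337.69$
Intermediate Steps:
$z{\left(V \right)} = \sqrt{2} \sqrt{V}$ ($z{\left(V \right)} = \sqrt{2 V} = \sqrt{2} \sqrt{V}$)
$k = 221 + \sqrt{22}$ ($k = \sqrt{2} \sqrt{11} - -221 = \sqrt{22} + 221 = 221 + \sqrt{22} \approx 225.69$)
$k - \left(-121 - f{\left(8 \right)}\right) = \left(221 + \sqrt{22}\right) - \left(-121 - -9\right) = \left(221 + \sqrt{22}\right) - \left(-121 + 9\right) = \left(221 + \sqrt{22}\right) - -112 = \left(221 + \sqrt{22}\right) + 112 = 333 + \sqrt{22}$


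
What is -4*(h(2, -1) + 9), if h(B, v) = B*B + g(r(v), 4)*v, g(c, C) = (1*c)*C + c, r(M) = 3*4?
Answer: 188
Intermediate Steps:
r(M) = 12
g(c, C) = c + C*c (g(c, C) = c*C + c = C*c + c = c + C*c)
h(B, v) = B**2 + 60*v (h(B, v) = B*B + (12*(1 + 4))*v = B**2 + (12*5)*v = B**2 + 60*v)
-4*(h(2, -1) + 9) = -4*((2**2 + 60*(-1)) + 9) = -4*((4 - 60) + 9) = -4*(-56 + 9) = -4*(-47) = 188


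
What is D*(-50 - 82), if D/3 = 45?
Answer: -17820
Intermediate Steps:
D = 135 (D = 3*45 = 135)
D*(-50 - 82) = 135*(-50 - 82) = 135*(-132) = -17820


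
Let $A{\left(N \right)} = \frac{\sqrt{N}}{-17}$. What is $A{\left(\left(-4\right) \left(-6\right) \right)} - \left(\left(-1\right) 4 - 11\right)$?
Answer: $15 - \frac{2 \sqrt{6}}{17} \approx 14.712$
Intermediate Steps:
$A{\left(N \right)} = - \frac{\sqrt{N}}{17}$
$A{\left(\left(-4\right) \left(-6\right) \right)} - \left(\left(-1\right) 4 - 11\right) = - \frac{\sqrt{\left(-4\right) \left(-6\right)}}{17} - \left(\left(-1\right) 4 - 11\right) = - \frac{\sqrt{24}}{17} - \left(-4 - 11\right) = - \frac{2 \sqrt{6}}{17} - -15 = - \frac{2 \sqrt{6}}{17} + 15 = 15 - \frac{2 \sqrt{6}}{17}$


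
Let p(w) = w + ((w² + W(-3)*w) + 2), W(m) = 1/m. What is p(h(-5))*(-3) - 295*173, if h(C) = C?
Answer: -51106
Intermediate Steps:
p(w) = 2 + w² + 2*w/3 (p(w) = w + ((w² + w/(-3)) + 2) = w + ((w² - w/3) + 2) = w + (2 + w² - w/3) = 2 + w² + 2*w/3)
p(h(-5))*(-3) - 295*173 = (2 + (-5)² + (⅔)*(-5))*(-3) - 295*173 = (2 + 25 - 10/3)*(-3) - 51035 = (71/3)*(-3) - 51035 = -71 - 51035 = -51106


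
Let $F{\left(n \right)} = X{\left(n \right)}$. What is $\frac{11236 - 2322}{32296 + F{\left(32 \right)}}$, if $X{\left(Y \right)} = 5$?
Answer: $\frac{8914}{32301} \approx 0.27597$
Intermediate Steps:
$F{\left(n \right)} = 5$
$\frac{11236 - 2322}{32296 + F{\left(32 \right)}} = \frac{11236 - 2322}{32296 + 5} = \frac{8914}{32301}$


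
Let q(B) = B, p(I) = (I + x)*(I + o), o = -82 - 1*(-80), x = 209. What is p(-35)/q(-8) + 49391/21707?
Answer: 70072397/86828 ≈ 807.03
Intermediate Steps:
o = -2 (o = -82 + 80 = -2)
p(I) = (-2 + I)*(209 + I) (p(I) = (I + 209)*(I - 2) = (209 + I)*(-2 + I) = (-2 + I)*(209 + I))
p(-35)/q(-8) + 49391/21707 = (-418 + (-35)² + 207*(-35))/(-8) + 49391/21707 = (-418 + 1225 - 7245)*(-⅛) + 49391*(1/21707) = -6438*(-⅛) + 49391/21707 = 3219/4 + 49391/21707 = 70072397/86828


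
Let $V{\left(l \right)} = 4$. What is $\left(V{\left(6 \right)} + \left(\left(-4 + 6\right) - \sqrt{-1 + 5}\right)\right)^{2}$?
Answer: $16$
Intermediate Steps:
$\left(V{\left(6 \right)} + \left(\left(-4 + 6\right) - \sqrt{-1 + 5}\right)\right)^{2} = \left(4 + \left(\left(-4 + 6\right) - \sqrt{-1 + 5}\right)\right)^{2} = \left(4 + \left(2 - \sqrt{4}\right)\right)^{2} = \left(4 + \left(2 - 2\right)\right)^{2} = \left(4 + 0\right)^{2} = 4^{2} = 16$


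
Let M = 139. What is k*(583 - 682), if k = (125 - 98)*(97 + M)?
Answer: -630828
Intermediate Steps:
k = 6372 (k = (125 - 98)*(97 + 139) = 27*236 = 6372)
k*(583 - 682) = 6372*(583 - 682) = 6372*(-99) = -630828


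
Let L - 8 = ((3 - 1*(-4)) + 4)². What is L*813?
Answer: 104877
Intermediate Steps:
L = 129 (L = 8 + ((3 - 1*(-4)) + 4)² = 8 + ((3 + 4) + 4)² = 8 + (7 + 4)² = 8 + 11² = 8 + 121 = 129)
L*813 = 129*813 = 104877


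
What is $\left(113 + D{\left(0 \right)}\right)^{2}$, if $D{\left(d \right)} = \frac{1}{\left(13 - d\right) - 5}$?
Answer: $\frac{819025}{64} \approx 12797.0$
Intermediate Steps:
$D{\left(d \right)} = \frac{1}{8 - d}$
$\left(113 + D{\left(0 \right)}\right)^{2} = \left(113 - \frac{1}{-8 + 0}\right)^{2} = \left(113 - \frac{1}{-8}\right)^{2} = \left(113 - - \frac{1}{8}\right)^{2} = \left(113 + \frac{1}{8}\right)^{2} = \left(\frac{905}{8}\right)^{2} = \frac{819025}{64}$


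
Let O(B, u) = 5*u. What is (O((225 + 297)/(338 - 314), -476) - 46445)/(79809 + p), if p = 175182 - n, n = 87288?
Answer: -16275/55901 ≈ -0.29114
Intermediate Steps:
p = 87894 (p = 175182 - 1*87288 = 175182 - 87288 = 87894)
(O((225 + 297)/(338 - 314), -476) - 46445)/(79809 + p) = (5*(-476) - 46445)/(79809 + 87894) = (-2380 - 46445)/167703 = -48825*1/167703 = -16275/55901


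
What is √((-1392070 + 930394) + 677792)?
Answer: 2*√54029 ≈ 464.88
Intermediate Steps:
√((-1392070 + 930394) + 677792) = √(-461676 + 677792) = √216116 = 2*√54029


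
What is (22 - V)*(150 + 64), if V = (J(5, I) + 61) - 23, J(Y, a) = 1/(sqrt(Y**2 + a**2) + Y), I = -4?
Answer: -26857/8 - 107*sqrt(41)/8 ≈ -3442.8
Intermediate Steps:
J(Y, a) = 1/(Y + sqrt(Y**2 + a**2))
V = 38 + 1/(5 + sqrt(41)) (V = (1/(5 + sqrt(5**2 + (-4)**2)) + 61) - 23 = (1/(5 + sqrt(25 + 16)) + 61) - 23 = (1/(5 + sqrt(41)) + 61) - 23 = (61 + 1/(5 + sqrt(41))) - 23 = 38 + 1/(5 + sqrt(41)) ≈ 38.088)
(22 - V)*(150 + 64) = (22 - (603/16 + sqrt(41)/16))*(150 + 64) = (22 + (-603/16 - sqrt(41)/16))*214 = (-251/16 - sqrt(41)/16)*214 = -26857/8 - 107*sqrt(41)/8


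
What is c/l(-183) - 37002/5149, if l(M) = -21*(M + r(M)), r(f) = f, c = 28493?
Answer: -137686915/39575214 ≈ -3.4791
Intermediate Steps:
l(M) = -42*M (l(M) = -21*(M + M) = -42*M)
c/l(-183) - 37002/5149 = 28493/((-42*(-183))) - 37002/5149 = 28493/7686 - 37002*1/5149 = 28493*(1/7686) - 37002/5149 = 28493/7686 - 37002/5149 = -137686915/39575214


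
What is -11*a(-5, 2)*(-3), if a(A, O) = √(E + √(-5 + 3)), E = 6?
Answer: 33*√(6 + I*√2) ≈ 81.385 + 9.4617*I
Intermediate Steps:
a(A, O) = √(6 + I*√2) (a(A, O) = √(6 + √(-5 + 3)) = √(6 + √(-2)) = √(6 + I*√2))
-11*a(-5, 2)*(-3) = -11*√(6 + I*√2)*(-3) = 33*√(6 + I*√2)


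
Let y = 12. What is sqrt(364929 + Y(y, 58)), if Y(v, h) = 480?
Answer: 3*sqrt(40601) ≈ 604.49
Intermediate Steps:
sqrt(364929 + Y(y, 58)) = sqrt(364929 + 480) = sqrt(365409) = 3*sqrt(40601)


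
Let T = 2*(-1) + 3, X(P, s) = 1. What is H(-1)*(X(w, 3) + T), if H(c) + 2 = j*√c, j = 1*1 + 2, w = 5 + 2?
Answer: -4 + 6*I ≈ -4.0 + 6.0*I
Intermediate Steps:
w = 7
j = 3 (j = 1 + 2 = 3)
H(c) = -2 + 3*√c
T = 1 (T = -2 + 3 = 1)
H(-1)*(X(w, 3) + T) = (-2 + 3*√(-1))*(1 + 1) = (-2 + 3*I)*2 = -4 + 6*I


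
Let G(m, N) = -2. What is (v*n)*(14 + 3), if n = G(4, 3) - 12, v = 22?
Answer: -5236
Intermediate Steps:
n = -14 (n = -2 - 12 = -14)
(v*n)*(14 + 3) = (22*(-14))*(14 + 3) = -308*17 = -5236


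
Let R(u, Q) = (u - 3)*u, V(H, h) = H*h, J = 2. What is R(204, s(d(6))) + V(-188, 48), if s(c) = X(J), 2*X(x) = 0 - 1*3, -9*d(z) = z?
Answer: 31980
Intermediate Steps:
d(z) = -z/9
X(x) = -3/2 (X(x) = (0 - 1*3)/2 = (0 - 3)/2 = (½)*(-3) = -3/2)
s(c) = -3/2
R(u, Q) = u*(-3 + u) (R(u, Q) = (-3 + u)*u = u*(-3 + u))
R(204, s(d(6))) + V(-188, 48) = 204*(-3 + 204) - 188*48 = 204*201 - 9024 = 41004 - 9024 = 31980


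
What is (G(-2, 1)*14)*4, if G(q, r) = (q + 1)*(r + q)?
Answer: 56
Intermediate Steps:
G(q, r) = (1 + q)*(q + r)
(G(-2, 1)*14)*4 = ((-2 + 1 + (-2)² - 2*1)*14)*4 = ((-2 + 1 + 4 - 2)*14)*4 = (1*14)*4 = 14*4 = 56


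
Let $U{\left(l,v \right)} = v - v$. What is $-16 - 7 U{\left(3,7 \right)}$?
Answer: $-16$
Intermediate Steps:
$U{\left(l,v \right)} = 0$
$-16 - 7 U{\left(3,7 \right)} = -16 - 0 = -16 + 0 = -16$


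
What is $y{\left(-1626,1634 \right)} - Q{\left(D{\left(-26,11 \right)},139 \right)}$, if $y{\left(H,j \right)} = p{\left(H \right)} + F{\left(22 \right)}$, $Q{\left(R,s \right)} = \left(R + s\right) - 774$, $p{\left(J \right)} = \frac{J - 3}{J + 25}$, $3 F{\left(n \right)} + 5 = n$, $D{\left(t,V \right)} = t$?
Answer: $\frac{3206887}{4803} \approx 667.68$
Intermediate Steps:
$F{\left(n \right)} = - \frac{5}{3} + \frac{n}{3}$
$p{\left(J \right)} = \frac{-3 + J}{25 + J}$
$Q{\left(R,s \right)} = -774 + R + s$
$y{\left(H,j \right)} = \frac{17}{3} + \frac{-3 + H}{25 + H}$ ($y{\left(H,j \right)} = \frac{-3 + H}{25 + H} + \left(- \frac{5}{3} + \frac{1}{3} \cdot 22\right) = \frac{-3 + H}{25 + H} + \left(- \frac{5}{3} + \frac{22}{3}\right) = \frac{-3 + H}{25 + H} + \frac{17}{3} = \frac{17}{3} + \frac{-3 + H}{25 + H}$)
$y{\left(-1626,1634 \right)} - Q{\left(D{\left(-26,11 \right)},139 \right)} = \frac{4 \left(104 + 5 \left(-1626\right)\right)}{3 \left(25 - 1626\right)} - \left(-774 - 26 + 139\right) = \frac{4 \left(104 - 8130\right)}{3 \left(-1601\right)} - -661 = \frac{4}{3} \left(- \frac{1}{1601}\right) \left(-8026\right) + 661 = \frac{32104}{4803} + 661 = \frac{3206887}{4803}$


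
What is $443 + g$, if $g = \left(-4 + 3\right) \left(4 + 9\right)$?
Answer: $430$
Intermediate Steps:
$g = -13$ ($g = \left(-1\right) 13 = -13$)
$443 + g = 443 - 13 = 430$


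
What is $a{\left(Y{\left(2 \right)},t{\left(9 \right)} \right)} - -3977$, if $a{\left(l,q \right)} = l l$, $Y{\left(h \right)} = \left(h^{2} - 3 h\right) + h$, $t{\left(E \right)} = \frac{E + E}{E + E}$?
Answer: $3977$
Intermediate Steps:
$t{\left(E \right)} = 1$ ($t{\left(E \right)} = \frac{2 E}{2 E} = 2 E \frac{1}{2 E} = 1$)
$Y{\left(h \right)} = h^{2} - 2 h$
$a{\left(l,q \right)} = l^{2}$
$a{\left(Y{\left(2 \right)},t{\left(9 \right)} \right)} - -3977 = \left(2 \left(-2 + 2\right)\right)^{2} - -3977 = \left(2 \cdot 0\right)^{2} + 3977 = 0^{2} + 3977 = 0 + 3977 = 3977$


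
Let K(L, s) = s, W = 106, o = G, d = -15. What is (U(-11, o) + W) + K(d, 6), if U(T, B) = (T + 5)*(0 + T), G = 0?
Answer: 178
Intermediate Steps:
o = 0
U(T, B) = T*(5 + T) (U(T, B) = (5 + T)*T = T*(5 + T))
(U(-11, o) + W) + K(d, 6) = (-11*(5 - 11) + 106) + 6 = (-11*(-6) + 106) + 6 = (66 + 106) + 6 = 172 + 6 = 178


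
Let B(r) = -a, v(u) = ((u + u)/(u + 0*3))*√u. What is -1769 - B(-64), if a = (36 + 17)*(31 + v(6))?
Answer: -126 + 106*√6 ≈ 133.65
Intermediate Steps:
v(u) = 2*√u (v(u) = ((2*u)/(u + 0))*√u = ((2*u)/u)*√u = 2*√u)
a = 1643 + 106*√6 (a = (36 + 17)*(31 + 2*√6) = 53*(31 + 2*√6) = 1643 + 106*√6 ≈ 1902.6)
B(r) = -1643 - 106*√6 (B(r) = -(1643 + 106*√6) = -1643 - 106*√6)
-1769 - B(-64) = -1769 - (-1643 - 106*√6) = -1769 + (1643 + 106*√6) = -126 + 106*√6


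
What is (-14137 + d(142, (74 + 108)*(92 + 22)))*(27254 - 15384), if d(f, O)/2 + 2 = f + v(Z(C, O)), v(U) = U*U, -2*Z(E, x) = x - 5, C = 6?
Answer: 2553500128225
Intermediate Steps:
Z(E, x) = 5/2 - x/2 (Z(E, x) = -(x - 5)/2 = -(-5 + x)/2 = 5/2 - x/2)
v(U) = U**2
d(f, O) = -4 + 2*f + 2*(5/2 - O/2)**2 (d(f, O) = -4 + 2*(f + (5/2 - O/2)**2) = -4 + (2*f + 2*(5/2 - O/2)**2) = -4 + 2*f + 2*(5/2 - O/2)**2)
(-14137 + d(142, (74 + 108)*(92 + 22)))*(27254 - 15384) = (-14137 + (-4 + (-5 + (74 + 108)*(92 + 22))**2/2 + 2*142))*(27254 - 15384) = (-14137 + (-4 + (-5 + 182*114)**2/2 + 284))*11870 = (-14137 + (-4 + (-5 + 20748)**2/2 + 284))*11870 = (-14137 + (-4 + (1/2)*20743**2 + 284))*11870 = (-14137 + (-4 + (1/2)*430272049 + 284))*11870 = (-14137 + (-4 + 430272049/2 + 284))*11870 = (-14137 + 430272609/2)*11870 = (430244335/2)*11870 = 2553500128225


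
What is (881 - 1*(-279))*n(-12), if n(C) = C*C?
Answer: 167040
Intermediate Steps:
n(C) = C²
(881 - 1*(-279))*n(-12) = (881 - 1*(-279))*(-12)² = (881 + 279)*144 = 1160*144 = 167040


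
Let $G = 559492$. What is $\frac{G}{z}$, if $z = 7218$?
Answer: $\frac{279746}{3609} \approx 77.513$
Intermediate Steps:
$\frac{G}{z} = \frac{559492}{7218} = 559492 \cdot \frac{1}{7218} = \frac{279746}{3609}$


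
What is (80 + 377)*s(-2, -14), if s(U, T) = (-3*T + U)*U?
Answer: -36560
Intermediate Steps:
s(U, T) = U*(U - 3*T) (s(U, T) = (U - 3*T)*U = U*(U - 3*T))
(80 + 377)*s(-2, -14) = (80 + 377)*(-2*(-2 - 3*(-14))) = 457*(-2*(-2 + 42)) = 457*(-2*40) = 457*(-80) = -36560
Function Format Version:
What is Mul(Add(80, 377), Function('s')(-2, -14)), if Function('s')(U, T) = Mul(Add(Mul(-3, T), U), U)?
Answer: -36560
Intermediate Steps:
Function('s')(U, T) = Mul(U, Add(U, Mul(-3, T))) (Function('s')(U, T) = Mul(Add(U, Mul(-3, T)), U) = Mul(U, Add(U, Mul(-3, T))))
Mul(Add(80, 377), Function('s')(-2, -14)) = Mul(Add(80, 377), Mul(-2, Add(-2, Mul(-3, -14)))) = Mul(457, Mul(-2, Add(-2, 42))) = Mul(457, Mul(-2, 40)) = Mul(457, -80) = -36560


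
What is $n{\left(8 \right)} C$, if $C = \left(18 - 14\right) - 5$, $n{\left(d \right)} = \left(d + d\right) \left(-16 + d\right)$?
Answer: $128$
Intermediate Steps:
$n{\left(d \right)} = 2 d \left(-16 + d\right)$
$C = -1$ ($C = 4 - 5 = -1$)
$n{\left(8 \right)} C = 2 \cdot 8 \left(-16 + 8\right) \left(-1\right) = 2 \cdot 8 \left(-8\right) \left(-1\right) = \left(-128\right) \left(-1\right) = 128$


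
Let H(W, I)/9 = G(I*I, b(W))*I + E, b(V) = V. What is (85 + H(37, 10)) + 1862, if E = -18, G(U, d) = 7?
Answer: 2415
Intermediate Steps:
H(W, I) = -162 + 63*I (H(W, I) = 9*(7*I - 18) = 9*(-18 + 7*I) = -162 + 63*I)
(85 + H(37, 10)) + 1862 = (85 + (-162 + 63*10)) + 1862 = (85 + (-162 + 630)) + 1862 = (85 + 468) + 1862 = 553 + 1862 = 2415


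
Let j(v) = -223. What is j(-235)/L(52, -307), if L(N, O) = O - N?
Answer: 223/359 ≈ 0.62117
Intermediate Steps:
j(-235)/L(52, -307) = -223/(-307 - 1*52) = -223/(-307 - 52) = -223/(-359) = -223*(-1/359) = 223/359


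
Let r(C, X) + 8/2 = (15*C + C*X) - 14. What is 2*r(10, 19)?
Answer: 644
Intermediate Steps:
r(C, X) = -18 + 15*C + C*X (r(C, X) = -4 + ((15*C + C*X) - 14) = -4 + (-14 + 15*C + C*X) = -18 + 15*C + C*X)
2*r(10, 19) = 2*(-18 + 15*10 + 10*19) = 2*(-18 + 150 + 190) = 2*322 = 644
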